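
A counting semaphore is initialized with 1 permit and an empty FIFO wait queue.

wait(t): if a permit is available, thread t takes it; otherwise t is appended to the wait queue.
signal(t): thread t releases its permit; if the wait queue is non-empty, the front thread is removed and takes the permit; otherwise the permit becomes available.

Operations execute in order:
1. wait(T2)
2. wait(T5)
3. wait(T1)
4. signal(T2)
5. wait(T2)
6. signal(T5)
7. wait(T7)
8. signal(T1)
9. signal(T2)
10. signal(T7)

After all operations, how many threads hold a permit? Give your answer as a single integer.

Step 1: wait(T2) -> count=0 queue=[] holders={T2}
Step 2: wait(T5) -> count=0 queue=[T5] holders={T2}
Step 3: wait(T1) -> count=0 queue=[T5,T1] holders={T2}
Step 4: signal(T2) -> count=0 queue=[T1] holders={T5}
Step 5: wait(T2) -> count=0 queue=[T1,T2] holders={T5}
Step 6: signal(T5) -> count=0 queue=[T2] holders={T1}
Step 7: wait(T7) -> count=0 queue=[T2,T7] holders={T1}
Step 8: signal(T1) -> count=0 queue=[T7] holders={T2}
Step 9: signal(T2) -> count=0 queue=[] holders={T7}
Step 10: signal(T7) -> count=1 queue=[] holders={none}
Final holders: {none} -> 0 thread(s)

Answer: 0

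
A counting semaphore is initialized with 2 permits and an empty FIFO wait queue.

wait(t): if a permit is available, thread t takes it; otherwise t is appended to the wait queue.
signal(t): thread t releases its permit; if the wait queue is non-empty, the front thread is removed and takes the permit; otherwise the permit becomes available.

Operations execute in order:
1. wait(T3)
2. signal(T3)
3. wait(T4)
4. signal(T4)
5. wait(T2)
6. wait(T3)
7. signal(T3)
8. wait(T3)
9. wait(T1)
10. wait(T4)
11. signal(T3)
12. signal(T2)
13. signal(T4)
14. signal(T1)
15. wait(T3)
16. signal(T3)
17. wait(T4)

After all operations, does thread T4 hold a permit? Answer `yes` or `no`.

Answer: yes

Derivation:
Step 1: wait(T3) -> count=1 queue=[] holders={T3}
Step 2: signal(T3) -> count=2 queue=[] holders={none}
Step 3: wait(T4) -> count=1 queue=[] holders={T4}
Step 4: signal(T4) -> count=2 queue=[] holders={none}
Step 5: wait(T2) -> count=1 queue=[] holders={T2}
Step 6: wait(T3) -> count=0 queue=[] holders={T2,T3}
Step 7: signal(T3) -> count=1 queue=[] holders={T2}
Step 8: wait(T3) -> count=0 queue=[] holders={T2,T3}
Step 9: wait(T1) -> count=0 queue=[T1] holders={T2,T3}
Step 10: wait(T4) -> count=0 queue=[T1,T4] holders={T2,T3}
Step 11: signal(T3) -> count=0 queue=[T4] holders={T1,T2}
Step 12: signal(T2) -> count=0 queue=[] holders={T1,T4}
Step 13: signal(T4) -> count=1 queue=[] holders={T1}
Step 14: signal(T1) -> count=2 queue=[] holders={none}
Step 15: wait(T3) -> count=1 queue=[] holders={T3}
Step 16: signal(T3) -> count=2 queue=[] holders={none}
Step 17: wait(T4) -> count=1 queue=[] holders={T4}
Final holders: {T4} -> T4 in holders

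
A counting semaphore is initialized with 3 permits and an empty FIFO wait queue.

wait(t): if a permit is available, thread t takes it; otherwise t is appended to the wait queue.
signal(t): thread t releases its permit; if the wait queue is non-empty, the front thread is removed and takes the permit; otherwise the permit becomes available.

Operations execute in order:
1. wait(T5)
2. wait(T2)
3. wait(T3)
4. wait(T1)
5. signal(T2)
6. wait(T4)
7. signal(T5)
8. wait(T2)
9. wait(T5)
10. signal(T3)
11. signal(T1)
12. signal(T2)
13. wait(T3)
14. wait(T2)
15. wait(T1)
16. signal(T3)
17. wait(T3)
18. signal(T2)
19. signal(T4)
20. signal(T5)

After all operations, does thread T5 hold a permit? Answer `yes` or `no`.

Answer: no

Derivation:
Step 1: wait(T5) -> count=2 queue=[] holders={T5}
Step 2: wait(T2) -> count=1 queue=[] holders={T2,T5}
Step 3: wait(T3) -> count=0 queue=[] holders={T2,T3,T5}
Step 4: wait(T1) -> count=0 queue=[T1] holders={T2,T3,T5}
Step 5: signal(T2) -> count=0 queue=[] holders={T1,T3,T5}
Step 6: wait(T4) -> count=0 queue=[T4] holders={T1,T3,T5}
Step 7: signal(T5) -> count=0 queue=[] holders={T1,T3,T4}
Step 8: wait(T2) -> count=0 queue=[T2] holders={T1,T3,T4}
Step 9: wait(T5) -> count=0 queue=[T2,T5] holders={T1,T3,T4}
Step 10: signal(T3) -> count=0 queue=[T5] holders={T1,T2,T4}
Step 11: signal(T1) -> count=0 queue=[] holders={T2,T4,T5}
Step 12: signal(T2) -> count=1 queue=[] holders={T4,T5}
Step 13: wait(T3) -> count=0 queue=[] holders={T3,T4,T5}
Step 14: wait(T2) -> count=0 queue=[T2] holders={T3,T4,T5}
Step 15: wait(T1) -> count=0 queue=[T2,T1] holders={T3,T4,T5}
Step 16: signal(T3) -> count=0 queue=[T1] holders={T2,T4,T5}
Step 17: wait(T3) -> count=0 queue=[T1,T3] holders={T2,T4,T5}
Step 18: signal(T2) -> count=0 queue=[T3] holders={T1,T4,T5}
Step 19: signal(T4) -> count=0 queue=[] holders={T1,T3,T5}
Step 20: signal(T5) -> count=1 queue=[] holders={T1,T3}
Final holders: {T1,T3} -> T5 not in holders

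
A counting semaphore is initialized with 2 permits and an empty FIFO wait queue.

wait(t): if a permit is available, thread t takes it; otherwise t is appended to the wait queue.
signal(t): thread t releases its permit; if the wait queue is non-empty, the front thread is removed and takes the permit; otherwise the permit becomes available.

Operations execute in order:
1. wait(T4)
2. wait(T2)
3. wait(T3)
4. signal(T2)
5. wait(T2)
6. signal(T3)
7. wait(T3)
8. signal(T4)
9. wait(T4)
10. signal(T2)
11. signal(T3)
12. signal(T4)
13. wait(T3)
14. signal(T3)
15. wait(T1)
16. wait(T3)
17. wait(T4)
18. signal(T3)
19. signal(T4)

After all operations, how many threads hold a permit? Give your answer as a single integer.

Step 1: wait(T4) -> count=1 queue=[] holders={T4}
Step 2: wait(T2) -> count=0 queue=[] holders={T2,T4}
Step 3: wait(T3) -> count=0 queue=[T3] holders={T2,T4}
Step 4: signal(T2) -> count=0 queue=[] holders={T3,T4}
Step 5: wait(T2) -> count=0 queue=[T2] holders={T3,T4}
Step 6: signal(T3) -> count=0 queue=[] holders={T2,T4}
Step 7: wait(T3) -> count=0 queue=[T3] holders={T2,T4}
Step 8: signal(T4) -> count=0 queue=[] holders={T2,T3}
Step 9: wait(T4) -> count=0 queue=[T4] holders={T2,T3}
Step 10: signal(T2) -> count=0 queue=[] holders={T3,T4}
Step 11: signal(T3) -> count=1 queue=[] holders={T4}
Step 12: signal(T4) -> count=2 queue=[] holders={none}
Step 13: wait(T3) -> count=1 queue=[] holders={T3}
Step 14: signal(T3) -> count=2 queue=[] holders={none}
Step 15: wait(T1) -> count=1 queue=[] holders={T1}
Step 16: wait(T3) -> count=0 queue=[] holders={T1,T3}
Step 17: wait(T4) -> count=0 queue=[T4] holders={T1,T3}
Step 18: signal(T3) -> count=0 queue=[] holders={T1,T4}
Step 19: signal(T4) -> count=1 queue=[] holders={T1}
Final holders: {T1} -> 1 thread(s)

Answer: 1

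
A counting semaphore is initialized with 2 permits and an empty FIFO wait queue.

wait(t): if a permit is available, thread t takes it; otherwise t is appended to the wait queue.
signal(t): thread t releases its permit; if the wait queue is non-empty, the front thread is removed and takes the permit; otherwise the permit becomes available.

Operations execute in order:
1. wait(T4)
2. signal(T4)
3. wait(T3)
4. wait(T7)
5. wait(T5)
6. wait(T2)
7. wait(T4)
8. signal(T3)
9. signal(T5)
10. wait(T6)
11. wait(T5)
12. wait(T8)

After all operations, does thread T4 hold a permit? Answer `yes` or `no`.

Step 1: wait(T4) -> count=1 queue=[] holders={T4}
Step 2: signal(T4) -> count=2 queue=[] holders={none}
Step 3: wait(T3) -> count=1 queue=[] holders={T3}
Step 4: wait(T7) -> count=0 queue=[] holders={T3,T7}
Step 5: wait(T5) -> count=0 queue=[T5] holders={T3,T7}
Step 6: wait(T2) -> count=0 queue=[T5,T2] holders={T3,T7}
Step 7: wait(T4) -> count=0 queue=[T5,T2,T4] holders={T3,T7}
Step 8: signal(T3) -> count=0 queue=[T2,T4] holders={T5,T7}
Step 9: signal(T5) -> count=0 queue=[T4] holders={T2,T7}
Step 10: wait(T6) -> count=0 queue=[T4,T6] holders={T2,T7}
Step 11: wait(T5) -> count=0 queue=[T4,T6,T5] holders={T2,T7}
Step 12: wait(T8) -> count=0 queue=[T4,T6,T5,T8] holders={T2,T7}
Final holders: {T2,T7} -> T4 not in holders

Answer: no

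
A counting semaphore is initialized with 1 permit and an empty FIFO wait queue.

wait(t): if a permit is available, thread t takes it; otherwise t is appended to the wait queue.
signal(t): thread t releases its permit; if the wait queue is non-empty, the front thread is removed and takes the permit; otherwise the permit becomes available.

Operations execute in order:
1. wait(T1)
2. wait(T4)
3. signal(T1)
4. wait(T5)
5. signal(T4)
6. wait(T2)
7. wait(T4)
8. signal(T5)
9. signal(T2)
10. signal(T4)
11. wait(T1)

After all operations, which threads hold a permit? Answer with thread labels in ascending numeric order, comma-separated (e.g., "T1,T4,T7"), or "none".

Step 1: wait(T1) -> count=0 queue=[] holders={T1}
Step 2: wait(T4) -> count=0 queue=[T4] holders={T1}
Step 3: signal(T1) -> count=0 queue=[] holders={T4}
Step 4: wait(T5) -> count=0 queue=[T5] holders={T4}
Step 5: signal(T4) -> count=0 queue=[] holders={T5}
Step 6: wait(T2) -> count=0 queue=[T2] holders={T5}
Step 7: wait(T4) -> count=0 queue=[T2,T4] holders={T5}
Step 8: signal(T5) -> count=0 queue=[T4] holders={T2}
Step 9: signal(T2) -> count=0 queue=[] holders={T4}
Step 10: signal(T4) -> count=1 queue=[] holders={none}
Step 11: wait(T1) -> count=0 queue=[] holders={T1}
Final holders: T1

Answer: T1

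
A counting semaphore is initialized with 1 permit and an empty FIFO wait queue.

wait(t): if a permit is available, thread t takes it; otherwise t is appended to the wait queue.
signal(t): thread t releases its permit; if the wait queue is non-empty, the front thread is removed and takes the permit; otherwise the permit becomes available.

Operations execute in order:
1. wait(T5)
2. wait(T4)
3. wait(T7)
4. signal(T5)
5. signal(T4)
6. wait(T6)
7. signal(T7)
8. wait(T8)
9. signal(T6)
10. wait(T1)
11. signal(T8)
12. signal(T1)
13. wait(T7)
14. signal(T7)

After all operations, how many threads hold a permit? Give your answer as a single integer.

Step 1: wait(T5) -> count=0 queue=[] holders={T5}
Step 2: wait(T4) -> count=0 queue=[T4] holders={T5}
Step 3: wait(T7) -> count=0 queue=[T4,T7] holders={T5}
Step 4: signal(T5) -> count=0 queue=[T7] holders={T4}
Step 5: signal(T4) -> count=0 queue=[] holders={T7}
Step 6: wait(T6) -> count=0 queue=[T6] holders={T7}
Step 7: signal(T7) -> count=0 queue=[] holders={T6}
Step 8: wait(T8) -> count=0 queue=[T8] holders={T6}
Step 9: signal(T6) -> count=0 queue=[] holders={T8}
Step 10: wait(T1) -> count=0 queue=[T1] holders={T8}
Step 11: signal(T8) -> count=0 queue=[] holders={T1}
Step 12: signal(T1) -> count=1 queue=[] holders={none}
Step 13: wait(T7) -> count=0 queue=[] holders={T7}
Step 14: signal(T7) -> count=1 queue=[] holders={none}
Final holders: {none} -> 0 thread(s)

Answer: 0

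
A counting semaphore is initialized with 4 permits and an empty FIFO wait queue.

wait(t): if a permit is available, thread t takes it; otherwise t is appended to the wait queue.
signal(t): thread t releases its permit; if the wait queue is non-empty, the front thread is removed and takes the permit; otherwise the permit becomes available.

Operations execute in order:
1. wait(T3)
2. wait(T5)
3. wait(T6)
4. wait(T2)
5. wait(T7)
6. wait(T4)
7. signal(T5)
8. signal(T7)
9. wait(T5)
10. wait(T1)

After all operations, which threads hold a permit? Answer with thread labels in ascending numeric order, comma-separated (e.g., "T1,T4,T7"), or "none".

Answer: T2,T3,T4,T6

Derivation:
Step 1: wait(T3) -> count=3 queue=[] holders={T3}
Step 2: wait(T5) -> count=2 queue=[] holders={T3,T5}
Step 3: wait(T6) -> count=1 queue=[] holders={T3,T5,T6}
Step 4: wait(T2) -> count=0 queue=[] holders={T2,T3,T5,T6}
Step 5: wait(T7) -> count=0 queue=[T7] holders={T2,T3,T5,T6}
Step 6: wait(T4) -> count=0 queue=[T7,T4] holders={T2,T3,T5,T6}
Step 7: signal(T5) -> count=0 queue=[T4] holders={T2,T3,T6,T7}
Step 8: signal(T7) -> count=0 queue=[] holders={T2,T3,T4,T6}
Step 9: wait(T5) -> count=0 queue=[T5] holders={T2,T3,T4,T6}
Step 10: wait(T1) -> count=0 queue=[T5,T1] holders={T2,T3,T4,T6}
Final holders: T2,T3,T4,T6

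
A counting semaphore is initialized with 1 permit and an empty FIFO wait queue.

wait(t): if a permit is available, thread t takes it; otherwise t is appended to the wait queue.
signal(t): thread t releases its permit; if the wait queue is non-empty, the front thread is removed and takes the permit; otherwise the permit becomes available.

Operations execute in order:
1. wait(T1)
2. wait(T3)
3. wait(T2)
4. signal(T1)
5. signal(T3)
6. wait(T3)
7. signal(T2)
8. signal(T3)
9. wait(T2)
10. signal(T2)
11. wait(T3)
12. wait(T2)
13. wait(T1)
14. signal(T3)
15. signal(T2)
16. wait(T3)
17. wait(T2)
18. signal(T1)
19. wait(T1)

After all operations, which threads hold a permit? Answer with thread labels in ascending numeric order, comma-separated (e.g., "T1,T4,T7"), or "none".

Answer: T3

Derivation:
Step 1: wait(T1) -> count=0 queue=[] holders={T1}
Step 2: wait(T3) -> count=0 queue=[T3] holders={T1}
Step 3: wait(T2) -> count=0 queue=[T3,T2] holders={T1}
Step 4: signal(T1) -> count=0 queue=[T2] holders={T3}
Step 5: signal(T3) -> count=0 queue=[] holders={T2}
Step 6: wait(T3) -> count=0 queue=[T3] holders={T2}
Step 7: signal(T2) -> count=0 queue=[] holders={T3}
Step 8: signal(T3) -> count=1 queue=[] holders={none}
Step 9: wait(T2) -> count=0 queue=[] holders={T2}
Step 10: signal(T2) -> count=1 queue=[] holders={none}
Step 11: wait(T3) -> count=0 queue=[] holders={T3}
Step 12: wait(T2) -> count=0 queue=[T2] holders={T3}
Step 13: wait(T1) -> count=0 queue=[T2,T1] holders={T3}
Step 14: signal(T3) -> count=0 queue=[T1] holders={T2}
Step 15: signal(T2) -> count=0 queue=[] holders={T1}
Step 16: wait(T3) -> count=0 queue=[T3] holders={T1}
Step 17: wait(T2) -> count=0 queue=[T3,T2] holders={T1}
Step 18: signal(T1) -> count=0 queue=[T2] holders={T3}
Step 19: wait(T1) -> count=0 queue=[T2,T1] holders={T3}
Final holders: T3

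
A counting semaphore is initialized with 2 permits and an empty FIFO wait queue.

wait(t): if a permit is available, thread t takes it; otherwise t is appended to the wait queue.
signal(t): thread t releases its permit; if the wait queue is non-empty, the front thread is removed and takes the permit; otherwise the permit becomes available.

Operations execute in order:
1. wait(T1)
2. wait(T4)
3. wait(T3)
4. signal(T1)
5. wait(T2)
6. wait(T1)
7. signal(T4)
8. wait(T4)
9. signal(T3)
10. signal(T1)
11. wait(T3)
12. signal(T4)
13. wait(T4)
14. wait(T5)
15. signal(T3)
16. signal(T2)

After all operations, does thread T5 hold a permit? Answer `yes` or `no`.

Answer: yes

Derivation:
Step 1: wait(T1) -> count=1 queue=[] holders={T1}
Step 2: wait(T4) -> count=0 queue=[] holders={T1,T4}
Step 3: wait(T3) -> count=0 queue=[T3] holders={T1,T4}
Step 4: signal(T1) -> count=0 queue=[] holders={T3,T4}
Step 5: wait(T2) -> count=0 queue=[T2] holders={T3,T4}
Step 6: wait(T1) -> count=0 queue=[T2,T1] holders={T3,T4}
Step 7: signal(T4) -> count=0 queue=[T1] holders={T2,T3}
Step 8: wait(T4) -> count=0 queue=[T1,T4] holders={T2,T3}
Step 9: signal(T3) -> count=0 queue=[T4] holders={T1,T2}
Step 10: signal(T1) -> count=0 queue=[] holders={T2,T4}
Step 11: wait(T3) -> count=0 queue=[T3] holders={T2,T4}
Step 12: signal(T4) -> count=0 queue=[] holders={T2,T3}
Step 13: wait(T4) -> count=0 queue=[T4] holders={T2,T3}
Step 14: wait(T5) -> count=0 queue=[T4,T5] holders={T2,T3}
Step 15: signal(T3) -> count=0 queue=[T5] holders={T2,T4}
Step 16: signal(T2) -> count=0 queue=[] holders={T4,T5}
Final holders: {T4,T5} -> T5 in holders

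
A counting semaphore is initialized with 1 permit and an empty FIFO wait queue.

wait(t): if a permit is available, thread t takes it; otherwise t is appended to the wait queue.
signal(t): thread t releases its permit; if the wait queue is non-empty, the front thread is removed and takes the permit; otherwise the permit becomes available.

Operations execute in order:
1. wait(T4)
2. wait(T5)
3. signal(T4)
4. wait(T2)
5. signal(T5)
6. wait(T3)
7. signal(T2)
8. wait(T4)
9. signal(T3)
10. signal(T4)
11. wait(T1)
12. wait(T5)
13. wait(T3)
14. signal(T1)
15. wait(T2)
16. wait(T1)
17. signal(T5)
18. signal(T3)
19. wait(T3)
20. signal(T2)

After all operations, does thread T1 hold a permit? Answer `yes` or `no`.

Answer: yes

Derivation:
Step 1: wait(T4) -> count=0 queue=[] holders={T4}
Step 2: wait(T5) -> count=0 queue=[T5] holders={T4}
Step 3: signal(T4) -> count=0 queue=[] holders={T5}
Step 4: wait(T2) -> count=0 queue=[T2] holders={T5}
Step 5: signal(T5) -> count=0 queue=[] holders={T2}
Step 6: wait(T3) -> count=0 queue=[T3] holders={T2}
Step 7: signal(T2) -> count=0 queue=[] holders={T3}
Step 8: wait(T4) -> count=0 queue=[T4] holders={T3}
Step 9: signal(T3) -> count=0 queue=[] holders={T4}
Step 10: signal(T4) -> count=1 queue=[] holders={none}
Step 11: wait(T1) -> count=0 queue=[] holders={T1}
Step 12: wait(T5) -> count=0 queue=[T5] holders={T1}
Step 13: wait(T3) -> count=0 queue=[T5,T3] holders={T1}
Step 14: signal(T1) -> count=0 queue=[T3] holders={T5}
Step 15: wait(T2) -> count=0 queue=[T3,T2] holders={T5}
Step 16: wait(T1) -> count=0 queue=[T3,T2,T1] holders={T5}
Step 17: signal(T5) -> count=0 queue=[T2,T1] holders={T3}
Step 18: signal(T3) -> count=0 queue=[T1] holders={T2}
Step 19: wait(T3) -> count=0 queue=[T1,T3] holders={T2}
Step 20: signal(T2) -> count=0 queue=[T3] holders={T1}
Final holders: {T1} -> T1 in holders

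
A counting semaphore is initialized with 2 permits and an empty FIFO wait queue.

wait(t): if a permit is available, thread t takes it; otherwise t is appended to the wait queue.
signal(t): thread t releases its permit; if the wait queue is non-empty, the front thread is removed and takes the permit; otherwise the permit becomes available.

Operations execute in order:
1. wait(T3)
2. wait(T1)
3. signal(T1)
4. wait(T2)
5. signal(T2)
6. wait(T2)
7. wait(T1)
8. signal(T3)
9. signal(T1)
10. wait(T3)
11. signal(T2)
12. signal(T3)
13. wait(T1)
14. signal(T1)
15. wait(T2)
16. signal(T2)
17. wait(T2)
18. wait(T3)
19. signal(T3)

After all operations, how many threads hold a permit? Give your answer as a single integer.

Step 1: wait(T3) -> count=1 queue=[] holders={T3}
Step 2: wait(T1) -> count=0 queue=[] holders={T1,T3}
Step 3: signal(T1) -> count=1 queue=[] holders={T3}
Step 4: wait(T2) -> count=0 queue=[] holders={T2,T3}
Step 5: signal(T2) -> count=1 queue=[] holders={T3}
Step 6: wait(T2) -> count=0 queue=[] holders={T2,T3}
Step 7: wait(T1) -> count=0 queue=[T1] holders={T2,T3}
Step 8: signal(T3) -> count=0 queue=[] holders={T1,T2}
Step 9: signal(T1) -> count=1 queue=[] holders={T2}
Step 10: wait(T3) -> count=0 queue=[] holders={T2,T3}
Step 11: signal(T2) -> count=1 queue=[] holders={T3}
Step 12: signal(T3) -> count=2 queue=[] holders={none}
Step 13: wait(T1) -> count=1 queue=[] holders={T1}
Step 14: signal(T1) -> count=2 queue=[] holders={none}
Step 15: wait(T2) -> count=1 queue=[] holders={T2}
Step 16: signal(T2) -> count=2 queue=[] holders={none}
Step 17: wait(T2) -> count=1 queue=[] holders={T2}
Step 18: wait(T3) -> count=0 queue=[] holders={T2,T3}
Step 19: signal(T3) -> count=1 queue=[] holders={T2}
Final holders: {T2} -> 1 thread(s)

Answer: 1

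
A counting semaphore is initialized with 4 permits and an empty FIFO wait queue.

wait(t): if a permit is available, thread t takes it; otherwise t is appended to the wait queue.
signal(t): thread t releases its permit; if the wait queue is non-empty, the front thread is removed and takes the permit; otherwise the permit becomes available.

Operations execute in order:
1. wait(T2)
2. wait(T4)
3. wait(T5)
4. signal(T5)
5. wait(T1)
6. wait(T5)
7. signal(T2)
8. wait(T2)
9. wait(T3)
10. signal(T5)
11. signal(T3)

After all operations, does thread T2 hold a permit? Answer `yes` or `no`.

Step 1: wait(T2) -> count=3 queue=[] holders={T2}
Step 2: wait(T4) -> count=2 queue=[] holders={T2,T4}
Step 3: wait(T5) -> count=1 queue=[] holders={T2,T4,T5}
Step 4: signal(T5) -> count=2 queue=[] holders={T2,T4}
Step 5: wait(T1) -> count=1 queue=[] holders={T1,T2,T4}
Step 6: wait(T5) -> count=0 queue=[] holders={T1,T2,T4,T5}
Step 7: signal(T2) -> count=1 queue=[] holders={T1,T4,T5}
Step 8: wait(T2) -> count=0 queue=[] holders={T1,T2,T4,T5}
Step 9: wait(T3) -> count=0 queue=[T3] holders={T1,T2,T4,T5}
Step 10: signal(T5) -> count=0 queue=[] holders={T1,T2,T3,T4}
Step 11: signal(T3) -> count=1 queue=[] holders={T1,T2,T4}
Final holders: {T1,T2,T4} -> T2 in holders

Answer: yes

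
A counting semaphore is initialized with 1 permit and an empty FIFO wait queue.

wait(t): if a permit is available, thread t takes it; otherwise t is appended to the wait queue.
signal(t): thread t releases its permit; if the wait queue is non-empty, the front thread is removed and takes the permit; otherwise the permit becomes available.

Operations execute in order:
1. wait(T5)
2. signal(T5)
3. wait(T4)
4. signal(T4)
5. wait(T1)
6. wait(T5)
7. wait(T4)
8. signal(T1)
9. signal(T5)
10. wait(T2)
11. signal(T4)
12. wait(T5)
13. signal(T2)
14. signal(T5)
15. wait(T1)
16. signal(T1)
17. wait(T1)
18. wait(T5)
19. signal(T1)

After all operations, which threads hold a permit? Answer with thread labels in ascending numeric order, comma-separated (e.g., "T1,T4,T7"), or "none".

Answer: T5

Derivation:
Step 1: wait(T5) -> count=0 queue=[] holders={T5}
Step 2: signal(T5) -> count=1 queue=[] holders={none}
Step 3: wait(T4) -> count=0 queue=[] holders={T4}
Step 4: signal(T4) -> count=1 queue=[] holders={none}
Step 5: wait(T1) -> count=0 queue=[] holders={T1}
Step 6: wait(T5) -> count=0 queue=[T5] holders={T1}
Step 7: wait(T4) -> count=0 queue=[T5,T4] holders={T1}
Step 8: signal(T1) -> count=0 queue=[T4] holders={T5}
Step 9: signal(T5) -> count=0 queue=[] holders={T4}
Step 10: wait(T2) -> count=0 queue=[T2] holders={T4}
Step 11: signal(T4) -> count=0 queue=[] holders={T2}
Step 12: wait(T5) -> count=0 queue=[T5] holders={T2}
Step 13: signal(T2) -> count=0 queue=[] holders={T5}
Step 14: signal(T5) -> count=1 queue=[] holders={none}
Step 15: wait(T1) -> count=0 queue=[] holders={T1}
Step 16: signal(T1) -> count=1 queue=[] holders={none}
Step 17: wait(T1) -> count=0 queue=[] holders={T1}
Step 18: wait(T5) -> count=0 queue=[T5] holders={T1}
Step 19: signal(T1) -> count=0 queue=[] holders={T5}
Final holders: T5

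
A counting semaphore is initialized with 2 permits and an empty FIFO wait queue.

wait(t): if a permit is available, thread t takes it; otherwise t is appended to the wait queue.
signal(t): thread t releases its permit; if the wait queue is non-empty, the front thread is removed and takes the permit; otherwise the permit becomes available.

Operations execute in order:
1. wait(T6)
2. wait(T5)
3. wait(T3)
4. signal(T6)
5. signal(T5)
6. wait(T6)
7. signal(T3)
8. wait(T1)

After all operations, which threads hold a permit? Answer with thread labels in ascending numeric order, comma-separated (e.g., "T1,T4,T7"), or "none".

Step 1: wait(T6) -> count=1 queue=[] holders={T6}
Step 2: wait(T5) -> count=0 queue=[] holders={T5,T6}
Step 3: wait(T3) -> count=0 queue=[T3] holders={T5,T6}
Step 4: signal(T6) -> count=0 queue=[] holders={T3,T5}
Step 5: signal(T5) -> count=1 queue=[] holders={T3}
Step 6: wait(T6) -> count=0 queue=[] holders={T3,T6}
Step 7: signal(T3) -> count=1 queue=[] holders={T6}
Step 8: wait(T1) -> count=0 queue=[] holders={T1,T6}
Final holders: T1,T6

Answer: T1,T6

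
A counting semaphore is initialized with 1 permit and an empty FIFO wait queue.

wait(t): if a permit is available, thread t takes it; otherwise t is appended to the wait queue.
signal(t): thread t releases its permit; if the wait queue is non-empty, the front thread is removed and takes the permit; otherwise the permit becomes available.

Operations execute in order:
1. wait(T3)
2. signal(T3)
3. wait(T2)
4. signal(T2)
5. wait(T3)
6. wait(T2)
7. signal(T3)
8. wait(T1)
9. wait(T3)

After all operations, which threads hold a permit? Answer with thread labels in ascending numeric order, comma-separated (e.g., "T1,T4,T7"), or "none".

Step 1: wait(T3) -> count=0 queue=[] holders={T3}
Step 2: signal(T3) -> count=1 queue=[] holders={none}
Step 3: wait(T2) -> count=0 queue=[] holders={T2}
Step 4: signal(T2) -> count=1 queue=[] holders={none}
Step 5: wait(T3) -> count=0 queue=[] holders={T3}
Step 6: wait(T2) -> count=0 queue=[T2] holders={T3}
Step 7: signal(T3) -> count=0 queue=[] holders={T2}
Step 8: wait(T1) -> count=0 queue=[T1] holders={T2}
Step 9: wait(T3) -> count=0 queue=[T1,T3] holders={T2}
Final holders: T2

Answer: T2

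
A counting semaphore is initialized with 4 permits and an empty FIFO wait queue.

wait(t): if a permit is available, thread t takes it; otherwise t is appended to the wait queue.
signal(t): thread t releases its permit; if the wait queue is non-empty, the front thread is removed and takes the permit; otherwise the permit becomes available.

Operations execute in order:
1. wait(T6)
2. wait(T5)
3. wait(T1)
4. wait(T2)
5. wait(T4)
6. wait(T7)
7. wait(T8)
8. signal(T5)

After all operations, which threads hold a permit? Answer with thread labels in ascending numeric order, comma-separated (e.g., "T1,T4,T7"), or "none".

Step 1: wait(T6) -> count=3 queue=[] holders={T6}
Step 2: wait(T5) -> count=2 queue=[] holders={T5,T6}
Step 3: wait(T1) -> count=1 queue=[] holders={T1,T5,T6}
Step 4: wait(T2) -> count=0 queue=[] holders={T1,T2,T5,T6}
Step 5: wait(T4) -> count=0 queue=[T4] holders={T1,T2,T5,T6}
Step 6: wait(T7) -> count=0 queue=[T4,T7] holders={T1,T2,T5,T6}
Step 7: wait(T8) -> count=0 queue=[T4,T7,T8] holders={T1,T2,T5,T6}
Step 8: signal(T5) -> count=0 queue=[T7,T8] holders={T1,T2,T4,T6}
Final holders: T1,T2,T4,T6

Answer: T1,T2,T4,T6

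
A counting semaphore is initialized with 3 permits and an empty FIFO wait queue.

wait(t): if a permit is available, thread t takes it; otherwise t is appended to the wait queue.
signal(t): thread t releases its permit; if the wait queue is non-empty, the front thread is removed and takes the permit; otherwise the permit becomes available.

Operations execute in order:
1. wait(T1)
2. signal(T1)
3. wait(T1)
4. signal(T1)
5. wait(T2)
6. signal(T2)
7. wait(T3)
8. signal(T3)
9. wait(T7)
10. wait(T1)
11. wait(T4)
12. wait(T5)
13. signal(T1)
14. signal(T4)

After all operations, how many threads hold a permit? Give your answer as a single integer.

Answer: 2

Derivation:
Step 1: wait(T1) -> count=2 queue=[] holders={T1}
Step 2: signal(T1) -> count=3 queue=[] holders={none}
Step 3: wait(T1) -> count=2 queue=[] holders={T1}
Step 4: signal(T1) -> count=3 queue=[] holders={none}
Step 5: wait(T2) -> count=2 queue=[] holders={T2}
Step 6: signal(T2) -> count=3 queue=[] holders={none}
Step 7: wait(T3) -> count=2 queue=[] holders={T3}
Step 8: signal(T3) -> count=3 queue=[] holders={none}
Step 9: wait(T7) -> count=2 queue=[] holders={T7}
Step 10: wait(T1) -> count=1 queue=[] holders={T1,T7}
Step 11: wait(T4) -> count=0 queue=[] holders={T1,T4,T7}
Step 12: wait(T5) -> count=0 queue=[T5] holders={T1,T4,T7}
Step 13: signal(T1) -> count=0 queue=[] holders={T4,T5,T7}
Step 14: signal(T4) -> count=1 queue=[] holders={T5,T7}
Final holders: {T5,T7} -> 2 thread(s)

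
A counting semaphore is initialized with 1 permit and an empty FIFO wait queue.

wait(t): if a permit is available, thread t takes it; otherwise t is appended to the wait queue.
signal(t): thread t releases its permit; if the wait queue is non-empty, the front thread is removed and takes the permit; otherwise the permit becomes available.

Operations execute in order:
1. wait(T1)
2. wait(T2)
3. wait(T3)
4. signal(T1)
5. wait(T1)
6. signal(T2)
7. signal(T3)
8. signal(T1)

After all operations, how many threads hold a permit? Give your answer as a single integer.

Answer: 0

Derivation:
Step 1: wait(T1) -> count=0 queue=[] holders={T1}
Step 2: wait(T2) -> count=0 queue=[T2] holders={T1}
Step 3: wait(T3) -> count=0 queue=[T2,T3] holders={T1}
Step 4: signal(T1) -> count=0 queue=[T3] holders={T2}
Step 5: wait(T1) -> count=0 queue=[T3,T1] holders={T2}
Step 6: signal(T2) -> count=0 queue=[T1] holders={T3}
Step 7: signal(T3) -> count=0 queue=[] holders={T1}
Step 8: signal(T1) -> count=1 queue=[] holders={none}
Final holders: {none} -> 0 thread(s)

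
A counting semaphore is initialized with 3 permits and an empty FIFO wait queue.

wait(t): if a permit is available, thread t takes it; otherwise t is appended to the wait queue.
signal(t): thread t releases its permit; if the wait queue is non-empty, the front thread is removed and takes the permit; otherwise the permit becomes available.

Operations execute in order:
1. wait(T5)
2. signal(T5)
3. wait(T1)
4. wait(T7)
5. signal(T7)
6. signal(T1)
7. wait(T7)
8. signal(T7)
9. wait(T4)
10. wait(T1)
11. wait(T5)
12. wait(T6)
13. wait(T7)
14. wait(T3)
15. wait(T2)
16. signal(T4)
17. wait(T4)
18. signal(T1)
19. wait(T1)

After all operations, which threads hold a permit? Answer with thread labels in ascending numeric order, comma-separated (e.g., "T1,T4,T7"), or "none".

Answer: T5,T6,T7

Derivation:
Step 1: wait(T5) -> count=2 queue=[] holders={T5}
Step 2: signal(T5) -> count=3 queue=[] holders={none}
Step 3: wait(T1) -> count=2 queue=[] holders={T1}
Step 4: wait(T7) -> count=1 queue=[] holders={T1,T7}
Step 5: signal(T7) -> count=2 queue=[] holders={T1}
Step 6: signal(T1) -> count=3 queue=[] holders={none}
Step 7: wait(T7) -> count=2 queue=[] holders={T7}
Step 8: signal(T7) -> count=3 queue=[] holders={none}
Step 9: wait(T4) -> count=2 queue=[] holders={T4}
Step 10: wait(T1) -> count=1 queue=[] holders={T1,T4}
Step 11: wait(T5) -> count=0 queue=[] holders={T1,T4,T5}
Step 12: wait(T6) -> count=0 queue=[T6] holders={T1,T4,T5}
Step 13: wait(T7) -> count=0 queue=[T6,T7] holders={T1,T4,T5}
Step 14: wait(T3) -> count=0 queue=[T6,T7,T3] holders={T1,T4,T5}
Step 15: wait(T2) -> count=0 queue=[T6,T7,T3,T2] holders={T1,T4,T5}
Step 16: signal(T4) -> count=0 queue=[T7,T3,T2] holders={T1,T5,T6}
Step 17: wait(T4) -> count=0 queue=[T7,T3,T2,T4] holders={T1,T5,T6}
Step 18: signal(T1) -> count=0 queue=[T3,T2,T4] holders={T5,T6,T7}
Step 19: wait(T1) -> count=0 queue=[T3,T2,T4,T1] holders={T5,T6,T7}
Final holders: T5,T6,T7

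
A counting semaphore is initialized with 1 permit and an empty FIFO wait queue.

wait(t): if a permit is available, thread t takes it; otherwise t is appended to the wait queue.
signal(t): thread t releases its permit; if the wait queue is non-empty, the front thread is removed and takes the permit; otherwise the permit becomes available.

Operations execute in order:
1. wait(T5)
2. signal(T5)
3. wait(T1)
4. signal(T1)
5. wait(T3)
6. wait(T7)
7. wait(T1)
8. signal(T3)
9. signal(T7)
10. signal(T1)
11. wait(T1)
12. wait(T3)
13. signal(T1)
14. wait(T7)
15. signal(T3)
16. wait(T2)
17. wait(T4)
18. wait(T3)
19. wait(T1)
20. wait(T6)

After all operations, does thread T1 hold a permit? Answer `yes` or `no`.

Answer: no

Derivation:
Step 1: wait(T5) -> count=0 queue=[] holders={T5}
Step 2: signal(T5) -> count=1 queue=[] holders={none}
Step 3: wait(T1) -> count=0 queue=[] holders={T1}
Step 4: signal(T1) -> count=1 queue=[] holders={none}
Step 5: wait(T3) -> count=0 queue=[] holders={T3}
Step 6: wait(T7) -> count=0 queue=[T7] holders={T3}
Step 7: wait(T1) -> count=0 queue=[T7,T1] holders={T3}
Step 8: signal(T3) -> count=0 queue=[T1] holders={T7}
Step 9: signal(T7) -> count=0 queue=[] holders={T1}
Step 10: signal(T1) -> count=1 queue=[] holders={none}
Step 11: wait(T1) -> count=0 queue=[] holders={T1}
Step 12: wait(T3) -> count=0 queue=[T3] holders={T1}
Step 13: signal(T1) -> count=0 queue=[] holders={T3}
Step 14: wait(T7) -> count=0 queue=[T7] holders={T3}
Step 15: signal(T3) -> count=0 queue=[] holders={T7}
Step 16: wait(T2) -> count=0 queue=[T2] holders={T7}
Step 17: wait(T4) -> count=0 queue=[T2,T4] holders={T7}
Step 18: wait(T3) -> count=0 queue=[T2,T4,T3] holders={T7}
Step 19: wait(T1) -> count=0 queue=[T2,T4,T3,T1] holders={T7}
Step 20: wait(T6) -> count=0 queue=[T2,T4,T3,T1,T6] holders={T7}
Final holders: {T7} -> T1 not in holders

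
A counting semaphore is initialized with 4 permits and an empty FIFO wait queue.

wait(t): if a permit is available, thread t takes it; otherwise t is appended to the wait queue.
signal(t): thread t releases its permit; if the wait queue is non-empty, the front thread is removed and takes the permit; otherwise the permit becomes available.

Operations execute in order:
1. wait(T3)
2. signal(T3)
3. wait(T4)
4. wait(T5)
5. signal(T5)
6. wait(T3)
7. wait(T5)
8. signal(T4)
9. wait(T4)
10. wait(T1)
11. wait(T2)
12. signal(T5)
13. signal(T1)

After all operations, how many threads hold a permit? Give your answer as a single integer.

Step 1: wait(T3) -> count=3 queue=[] holders={T3}
Step 2: signal(T3) -> count=4 queue=[] holders={none}
Step 3: wait(T4) -> count=3 queue=[] holders={T4}
Step 4: wait(T5) -> count=2 queue=[] holders={T4,T5}
Step 5: signal(T5) -> count=3 queue=[] holders={T4}
Step 6: wait(T3) -> count=2 queue=[] holders={T3,T4}
Step 7: wait(T5) -> count=1 queue=[] holders={T3,T4,T5}
Step 8: signal(T4) -> count=2 queue=[] holders={T3,T5}
Step 9: wait(T4) -> count=1 queue=[] holders={T3,T4,T5}
Step 10: wait(T1) -> count=0 queue=[] holders={T1,T3,T4,T5}
Step 11: wait(T2) -> count=0 queue=[T2] holders={T1,T3,T4,T5}
Step 12: signal(T5) -> count=0 queue=[] holders={T1,T2,T3,T4}
Step 13: signal(T1) -> count=1 queue=[] holders={T2,T3,T4}
Final holders: {T2,T3,T4} -> 3 thread(s)

Answer: 3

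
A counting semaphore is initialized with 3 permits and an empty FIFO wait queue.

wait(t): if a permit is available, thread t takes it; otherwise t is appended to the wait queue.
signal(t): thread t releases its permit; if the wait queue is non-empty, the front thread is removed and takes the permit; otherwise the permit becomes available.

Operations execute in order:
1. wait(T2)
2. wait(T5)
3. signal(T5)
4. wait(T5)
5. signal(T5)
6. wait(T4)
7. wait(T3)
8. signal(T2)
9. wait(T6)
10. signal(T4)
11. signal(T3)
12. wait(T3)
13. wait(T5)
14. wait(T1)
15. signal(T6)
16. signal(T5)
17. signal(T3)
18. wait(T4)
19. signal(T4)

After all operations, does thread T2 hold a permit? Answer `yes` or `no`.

Answer: no

Derivation:
Step 1: wait(T2) -> count=2 queue=[] holders={T2}
Step 2: wait(T5) -> count=1 queue=[] holders={T2,T5}
Step 3: signal(T5) -> count=2 queue=[] holders={T2}
Step 4: wait(T5) -> count=1 queue=[] holders={T2,T5}
Step 5: signal(T5) -> count=2 queue=[] holders={T2}
Step 6: wait(T4) -> count=1 queue=[] holders={T2,T4}
Step 7: wait(T3) -> count=0 queue=[] holders={T2,T3,T4}
Step 8: signal(T2) -> count=1 queue=[] holders={T3,T4}
Step 9: wait(T6) -> count=0 queue=[] holders={T3,T4,T6}
Step 10: signal(T4) -> count=1 queue=[] holders={T3,T6}
Step 11: signal(T3) -> count=2 queue=[] holders={T6}
Step 12: wait(T3) -> count=1 queue=[] holders={T3,T6}
Step 13: wait(T5) -> count=0 queue=[] holders={T3,T5,T6}
Step 14: wait(T1) -> count=0 queue=[T1] holders={T3,T5,T6}
Step 15: signal(T6) -> count=0 queue=[] holders={T1,T3,T5}
Step 16: signal(T5) -> count=1 queue=[] holders={T1,T3}
Step 17: signal(T3) -> count=2 queue=[] holders={T1}
Step 18: wait(T4) -> count=1 queue=[] holders={T1,T4}
Step 19: signal(T4) -> count=2 queue=[] holders={T1}
Final holders: {T1} -> T2 not in holders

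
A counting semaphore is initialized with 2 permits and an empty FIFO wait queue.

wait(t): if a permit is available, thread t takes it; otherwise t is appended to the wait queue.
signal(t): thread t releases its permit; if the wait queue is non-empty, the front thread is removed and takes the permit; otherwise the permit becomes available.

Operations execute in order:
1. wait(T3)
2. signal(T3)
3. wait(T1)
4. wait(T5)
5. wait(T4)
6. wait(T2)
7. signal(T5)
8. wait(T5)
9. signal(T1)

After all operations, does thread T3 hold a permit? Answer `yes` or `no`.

Step 1: wait(T3) -> count=1 queue=[] holders={T3}
Step 2: signal(T3) -> count=2 queue=[] holders={none}
Step 3: wait(T1) -> count=1 queue=[] holders={T1}
Step 4: wait(T5) -> count=0 queue=[] holders={T1,T5}
Step 5: wait(T4) -> count=0 queue=[T4] holders={T1,T5}
Step 6: wait(T2) -> count=0 queue=[T4,T2] holders={T1,T5}
Step 7: signal(T5) -> count=0 queue=[T2] holders={T1,T4}
Step 8: wait(T5) -> count=0 queue=[T2,T5] holders={T1,T4}
Step 9: signal(T1) -> count=0 queue=[T5] holders={T2,T4}
Final holders: {T2,T4} -> T3 not in holders

Answer: no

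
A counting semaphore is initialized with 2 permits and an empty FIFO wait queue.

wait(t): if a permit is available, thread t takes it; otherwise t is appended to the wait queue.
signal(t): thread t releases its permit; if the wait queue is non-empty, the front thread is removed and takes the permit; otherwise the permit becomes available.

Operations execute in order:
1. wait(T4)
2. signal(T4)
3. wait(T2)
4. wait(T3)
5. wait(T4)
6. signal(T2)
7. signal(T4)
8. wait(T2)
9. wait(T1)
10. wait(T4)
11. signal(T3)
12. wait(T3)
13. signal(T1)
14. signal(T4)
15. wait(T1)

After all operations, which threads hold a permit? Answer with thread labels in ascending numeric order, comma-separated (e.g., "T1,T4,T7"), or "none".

Step 1: wait(T4) -> count=1 queue=[] holders={T4}
Step 2: signal(T4) -> count=2 queue=[] holders={none}
Step 3: wait(T2) -> count=1 queue=[] holders={T2}
Step 4: wait(T3) -> count=0 queue=[] holders={T2,T3}
Step 5: wait(T4) -> count=0 queue=[T4] holders={T2,T3}
Step 6: signal(T2) -> count=0 queue=[] holders={T3,T4}
Step 7: signal(T4) -> count=1 queue=[] holders={T3}
Step 8: wait(T2) -> count=0 queue=[] holders={T2,T3}
Step 9: wait(T1) -> count=0 queue=[T1] holders={T2,T3}
Step 10: wait(T4) -> count=0 queue=[T1,T4] holders={T2,T3}
Step 11: signal(T3) -> count=0 queue=[T4] holders={T1,T2}
Step 12: wait(T3) -> count=0 queue=[T4,T3] holders={T1,T2}
Step 13: signal(T1) -> count=0 queue=[T3] holders={T2,T4}
Step 14: signal(T4) -> count=0 queue=[] holders={T2,T3}
Step 15: wait(T1) -> count=0 queue=[T1] holders={T2,T3}
Final holders: T2,T3

Answer: T2,T3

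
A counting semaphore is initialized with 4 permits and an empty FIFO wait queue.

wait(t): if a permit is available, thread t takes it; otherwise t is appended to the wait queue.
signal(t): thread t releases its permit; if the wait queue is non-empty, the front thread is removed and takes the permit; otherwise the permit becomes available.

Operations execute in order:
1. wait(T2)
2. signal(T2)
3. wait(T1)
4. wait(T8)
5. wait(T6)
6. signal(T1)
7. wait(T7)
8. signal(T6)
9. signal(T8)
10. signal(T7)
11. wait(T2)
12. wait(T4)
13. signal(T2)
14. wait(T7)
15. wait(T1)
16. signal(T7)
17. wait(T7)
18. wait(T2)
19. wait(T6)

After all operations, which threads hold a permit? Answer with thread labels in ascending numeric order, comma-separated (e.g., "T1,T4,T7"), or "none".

Answer: T1,T2,T4,T7

Derivation:
Step 1: wait(T2) -> count=3 queue=[] holders={T2}
Step 2: signal(T2) -> count=4 queue=[] holders={none}
Step 3: wait(T1) -> count=3 queue=[] holders={T1}
Step 4: wait(T8) -> count=2 queue=[] holders={T1,T8}
Step 5: wait(T6) -> count=1 queue=[] holders={T1,T6,T8}
Step 6: signal(T1) -> count=2 queue=[] holders={T6,T8}
Step 7: wait(T7) -> count=1 queue=[] holders={T6,T7,T8}
Step 8: signal(T6) -> count=2 queue=[] holders={T7,T8}
Step 9: signal(T8) -> count=3 queue=[] holders={T7}
Step 10: signal(T7) -> count=4 queue=[] holders={none}
Step 11: wait(T2) -> count=3 queue=[] holders={T2}
Step 12: wait(T4) -> count=2 queue=[] holders={T2,T4}
Step 13: signal(T2) -> count=3 queue=[] holders={T4}
Step 14: wait(T7) -> count=2 queue=[] holders={T4,T7}
Step 15: wait(T1) -> count=1 queue=[] holders={T1,T4,T7}
Step 16: signal(T7) -> count=2 queue=[] holders={T1,T4}
Step 17: wait(T7) -> count=1 queue=[] holders={T1,T4,T7}
Step 18: wait(T2) -> count=0 queue=[] holders={T1,T2,T4,T7}
Step 19: wait(T6) -> count=0 queue=[T6] holders={T1,T2,T4,T7}
Final holders: T1,T2,T4,T7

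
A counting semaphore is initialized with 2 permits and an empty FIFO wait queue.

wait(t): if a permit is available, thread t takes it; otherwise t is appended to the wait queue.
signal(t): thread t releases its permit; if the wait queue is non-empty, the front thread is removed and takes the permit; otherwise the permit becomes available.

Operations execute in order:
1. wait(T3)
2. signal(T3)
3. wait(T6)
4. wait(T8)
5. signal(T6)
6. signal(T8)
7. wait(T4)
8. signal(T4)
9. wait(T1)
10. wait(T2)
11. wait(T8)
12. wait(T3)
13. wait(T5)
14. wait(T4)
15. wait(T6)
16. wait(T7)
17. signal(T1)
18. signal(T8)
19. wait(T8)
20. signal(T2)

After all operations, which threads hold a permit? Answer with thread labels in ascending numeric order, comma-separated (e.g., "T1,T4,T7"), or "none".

Answer: T3,T5

Derivation:
Step 1: wait(T3) -> count=1 queue=[] holders={T3}
Step 2: signal(T3) -> count=2 queue=[] holders={none}
Step 3: wait(T6) -> count=1 queue=[] holders={T6}
Step 4: wait(T8) -> count=0 queue=[] holders={T6,T8}
Step 5: signal(T6) -> count=1 queue=[] holders={T8}
Step 6: signal(T8) -> count=2 queue=[] holders={none}
Step 7: wait(T4) -> count=1 queue=[] holders={T4}
Step 8: signal(T4) -> count=2 queue=[] holders={none}
Step 9: wait(T1) -> count=1 queue=[] holders={T1}
Step 10: wait(T2) -> count=0 queue=[] holders={T1,T2}
Step 11: wait(T8) -> count=0 queue=[T8] holders={T1,T2}
Step 12: wait(T3) -> count=0 queue=[T8,T3] holders={T1,T2}
Step 13: wait(T5) -> count=0 queue=[T8,T3,T5] holders={T1,T2}
Step 14: wait(T4) -> count=0 queue=[T8,T3,T5,T4] holders={T1,T2}
Step 15: wait(T6) -> count=0 queue=[T8,T3,T5,T4,T6] holders={T1,T2}
Step 16: wait(T7) -> count=0 queue=[T8,T3,T5,T4,T6,T7] holders={T1,T2}
Step 17: signal(T1) -> count=0 queue=[T3,T5,T4,T6,T7] holders={T2,T8}
Step 18: signal(T8) -> count=0 queue=[T5,T4,T6,T7] holders={T2,T3}
Step 19: wait(T8) -> count=0 queue=[T5,T4,T6,T7,T8] holders={T2,T3}
Step 20: signal(T2) -> count=0 queue=[T4,T6,T7,T8] holders={T3,T5}
Final holders: T3,T5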